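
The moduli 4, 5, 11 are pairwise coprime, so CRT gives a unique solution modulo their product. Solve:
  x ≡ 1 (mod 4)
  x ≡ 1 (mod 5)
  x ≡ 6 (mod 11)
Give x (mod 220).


Moduli 4, 5, 11 are pairwise coprime; by CRT there is a unique solution modulo M = 4 · 5 · 11 = 220.
Solve pairwise, accumulating the modulus:
  Start with x ≡ 1 (mod 4).
  Combine with x ≡ 1 (mod 5): since gcd(4, 5) = 1, we get a unique residue mod 20.
    Write x = 1 + 4·t and substitute into x ≡ 1 (mod 5): 4·t ≡ 1 − 1 = 0 (mod 5).
    The inverse of 4 mod 5 is 4 (since 4·4 = 16 = 3·5 + 1), so t ≡ 4·0 = 0 ≡ 0 (mod 5).
    Then x = 1 + 4·0 = 1, valid modulo lcm(4, 5) = 20: x ≡ 1 (mod 20).
  Combine with x ≡ 6 (mod 11): since gcd(20, 11) = 1, we get a unique residue mod 220.
    Write x = 1 + 20·t and substitute into x ≡ 6 (mod 11): 20·t ≡ 6 − 1 = 5 (mod 11).
    Reduce coefficients mod 11: 9·t ≡ 5 (mod 11).
    The inverse of 9 mod 11 is 5 (since 9·5 = 45 = 4·11 + 1), so t ≡ 5·5 = 25 ≡ 3 (mod 11).
    Then x = 1 + 20·3 = 61, valid modulo lcm(20, 11) = 220: x ≡ 61 (mod 220).
Verify: 61 mod 4 = 1 ✓, 61 mod 5 = 1 ✓, 61 mod 11 = 6 ✓.

x ≡ 61 (mod 220).


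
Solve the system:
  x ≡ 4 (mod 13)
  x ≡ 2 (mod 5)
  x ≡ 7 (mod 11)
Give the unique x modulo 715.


Moduli 13, 5, 11 are pairwise coprime; by CRT there is a unique solution modulo M = 13 · 5 · 11 = 715.
Solve pairwise, accumulating the modulus:
  Start with x ≡ 4 (mod 13).
  Combine with x ≡ 2 (mod 5): since gcd(13, 5) = 1, we get a unique residue mod 65.
    Write x = 4 + 13·t and substitute into x ≡ 2 (mod 5): 13·t ≡ 2 − 4 = -2 (mod 5).
    Reduce coefficients mod 5: 3·t ≡ 3 (mod 5).
    The inverse of 3 mod 5 is 2 (since 3·2 = 6 = 1·5 + 1), so t ≡ 2·3 = 6 ≡ 1 (mod 5).
    Then x = 4 + 13·1 = 17, valid modulo lcm(13, 5) = 65: x ≡ 17 (mod 65).
  Combine with x ≡ 7 (mod 11): since gcd(65, 11) = 1, we get a unique residue mod 715.
    Write x = 17 + 65·t and substitute into x ≡ 7 (mod 11): 65·t ≡ 7 − 17 = -10 (mod 11).
    Reduce coefficients mod 11: 10·t ≡ 1 (mod 11).
    The inverse of 10 mod 11 is 10 (since 10·10 = 100 = 9·11 + 1), so t ≡ 10·1 = 10 ≡ 10 (mod 11).
    Then x = 17 + 65·10 = 667, valid modulo lcm(65, 11) = 715: x ≡ 667 (mod 715).
Verify: 667 mod 13 = 4 ✓, 667 mod 5 = 2 ✓, 667 mod 11 = 7 ✓.

x ≡ 667 (mod 715).


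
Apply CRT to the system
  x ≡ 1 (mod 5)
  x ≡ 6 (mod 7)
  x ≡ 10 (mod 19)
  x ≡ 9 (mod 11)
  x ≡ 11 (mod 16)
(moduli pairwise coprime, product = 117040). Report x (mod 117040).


Product of moduli M = 5 · 7 · 19 · 11 · 16 = 117040.
Merge one congruence at a time:
  Start: x ≡ 1 (mod 5).
  Combine with x ≡ 6 (mod 7); new modulus lcm = 35.
    Write x = 1 + 5·t and substitute into x ≡ 6 (mod 7): 5·t ≡ 6 − 1 = 5 (mod 7).
    The inverse of 5 mod 7 is 3 (since 5·3 = 15 = 2·7 + 1), so t ≡ 3·5 = 15 ≡ 1 (mod 7).
    Then x = 1 + 5·1 = 6, valid modulo lcm(5, 7) = 35: x ≡ 6 (mod 35).
  Combine with x ≡ 10 (mod 19); new modulus lcm = 665.
    Write x = 6 + 35·t and substitute into x ≡ 10 (mod 19): 35·t ≡ 10 − 6 = 4 (mod 19).
    Reduce coefficients mod 19: 16·t ≡ 4 (mod 19).
    The inverse of 16 mod 19 is 6 (since 16·6 = 96 = 5·19 + 1), so t ≡ 6·4 = 24 ≡ 5 (mod 19).
    Then x = 6 + 35·5 = 181, valid modulo lcm(35, 19) = 665: x ≡ 181 (mod 665).
  Combine with x ≡ 9 (mod 11); new modulus lcm = 7315.
    Write x = 181 + 665·t and substitute into x ≡ 9 (mod 11): 665·t ≡ 9 − 181 = -172 (mod 11).
    Reduce coefficients mod 11: 5·t ≡ 4 (mod 11).
    The inverse of 5 mod 11 is 9 (since 5·9 = 45 = 4·11 + 1), so t ≡ 9·4 = 36 ≡ 3 (mod 11).
    Then x = 181 + 665·3 = 2176, valid modulo lcm(665, 11) = 7315: x ≡ 2176 (mod 7315).
  Combine with x ≡ 11 (mod 16); new modulus lcm = 117040.
    Write x = 2176 + 7315·t and substitute into x ≡ 11 (mod 16): 7315·t ≡ 11 − 2176 = -2165 (mod 16).
    Reduce coefficients mod 16: 3·t ≡ 11 (mod 16).
    The inverse of 3 mod 16 is 11 (since 3·11 = 33 = 2·16 + 1), so t ≡ 11·11 = 121 ≡ 9 (mod 16).
    Then x = 2176 + 7315·9 = 68011, valid modulo lcm(7315, 16) = 117040: x ≡ 68011 (mod 117040).
Verify against each original: 68011 mod 5 = 1, 68011 mod 7 = 6, 68011 mod 19 = 10, 68011 mod 11 = 9, 68011 mod 16 = 11.

x ≡ 68011 (mod 117040).


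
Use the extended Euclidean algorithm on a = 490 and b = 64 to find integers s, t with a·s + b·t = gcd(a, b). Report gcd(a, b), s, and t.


Euclidean algorithm on (490, 64) — divide until remainder is 0:
  490 = 7 · 64 + 42
  64 = 1 · 42 + 22
  42 = 1 · 22 + 20
  22 = 1 · 20 + 2
  20 = 10 · 2 + 0
gcd(490, 64) = 2.
Track Bezout coefficients alongside the remainders: start with r₀ = 490 = a·1 + b·0 (s = 1, t = 0) and r₁ = 64 = a·0 + b·1 (s = 0, t = 1); each new remainder r_{k+1} = r_{k-1} − q_k·r_k inherits s_{k+1} = s_{k-1} − q_k·s_k, t_{k+1} = t_{k-1} − q_k·t_k, so r_k = a·s_k + b·t_k at every step:
  q = 7: r = 42, s = 1 − 7·0 = 1, t = 0 − 7·1 = -7  (check: 490·1 + 64·(-7) = 42)
  q = 1: r = 22, s = 0 − 1·1 = -1, t = 1 − 1·(-7) = 8  (check: 490·(-1) + 64·8 = 22)
  q = 1: r = 20, s = 1 − 1·(-1) = 2, t = -7 − 1·8 = -15  (check: 490·2 + 64·(-15) = 20)
  q = 1: r = 2, s = -1 − 1·2 = -3, t = 8 − 1·(-15) = 23  (check: 490·(-3) + 64·23 = 2)
The row with r = 2 (the gcd) gives the Bezout coefficients s = -3, t = 23.
Result: 490 · (-3) + 64 · (23) = 2.

gcd(490, 64) = 2; s = -3, t = 23 (check: 490·(-3) + 64·23 = 2).


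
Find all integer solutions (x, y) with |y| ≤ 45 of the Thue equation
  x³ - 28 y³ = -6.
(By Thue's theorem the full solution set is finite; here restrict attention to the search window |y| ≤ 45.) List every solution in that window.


The equation is x³ - 28y³ = -6. For fixed y, x³ = 28·y³ − 6, so a solution requires the RHS to be a perfect cube.
Strategy: iterate y from -45 to 45, compute RHS = 28·y³ − 6, and check whether it is a (positive or negative) perfect cube.
Check small values of y:
  y = 0: RHS = -6 is not a perfect cube.
  y = 1: RHS = 22 is not a perfect cube.
  y = -1: RHS = -34 is not a perfect cube.
  y = 2: RHS = 218 is not a perfect cube.
  y = -2: RHS = -230 is not a perfect cube.
  y = 3: RHS = 750 is not a perfect cube.
  y = -3: RHS = -762 is not a perfect cube.
Continuing the search up to |y| = 45 finds no solutions either.
No (x, y) in the scanned range satisfies the equation.

No integer solutions with |y| ≤ 45.


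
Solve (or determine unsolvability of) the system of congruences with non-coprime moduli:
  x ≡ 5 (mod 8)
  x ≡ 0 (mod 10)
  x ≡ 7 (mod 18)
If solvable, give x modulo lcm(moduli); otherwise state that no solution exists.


Moduli 8, 10, 18 are not pairwise coprime, so CRT works modulo lcm(m_i) when all pairwise compatibility conditions hold.
Pairwise compatibility: gcd(m_i, m_j) must divide a_i - a_j for every pair.
Merge one congruence at a time:
  Start: x ≡ 5 (mod 8).
  Combine with x ≡ 0 (mod 10): gcd(8, 10) = 2, and 0 - 5 = -5 is NOT divisible by 2.
    ⇒ system is inconsistent (no integer solution).

No solution (the system is inconsistent).


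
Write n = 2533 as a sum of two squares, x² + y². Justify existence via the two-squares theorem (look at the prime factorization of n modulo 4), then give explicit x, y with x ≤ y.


Step 1: Factor n = 2533 = 17 · 149.
Step 2: Check the mod-4 condition on each prime factor: 17 ≡ 1 (mod 4), exponent 1; 149 ≡ 1 (mod 4), exponent 1.
All primes ≡ 3 (mod 4) appear to even exponent (or don't appear), so by the two-squares theorem n IS expressible as a sum of two squares.
Step 3: Build a representation. Here n = 17 · 149 is a product of primes ≡ 1 (mod 4). Each prime p ≡ 1 (mod 4) is itself a sum of two squares; find a² by testing p − a² for a perfect square:
  17: 17 − 1² = 16 = 4² ⇒ 17 = 1² + 4².
  149: 149 − 1² = 148, 149 − 2² = 145, 149 − 3² = 140, 149 − 4² = 133, 149 − 5² = 124, 149 − 6² = 113, 149 − 7² = 100 = 10² ⇒ 149 = 7² + 10².
  Combine using the Brahmagupta–Fibonacci identity (a² + b²)(c² + d²) = (ac − bd)² + (ad + bc)² = (ac + bd)² + (ad − bc)²:
  17 · 149 = 2533: from (1² + 4²)(7² + 10²), take (1·7 − 4·10, 1·10 + 4·7) = (7 − 40, 10 + 28) = (-33, 38); dropping signs (only squares matter) gives (33, 38); check 33² + 38² = 1089 + 1444 = 2533 ✓.
Step 4: Order so x ≤ y and verify: 33² + 38² = 1089 + 1444 = 2533 = n. ✓

n = 2533 = 33² + 38² (one valid representation with x ≤ y).


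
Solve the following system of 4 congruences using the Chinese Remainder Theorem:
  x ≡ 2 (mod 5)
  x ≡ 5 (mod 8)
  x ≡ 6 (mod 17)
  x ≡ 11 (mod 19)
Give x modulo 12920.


Product of moduli M = 5 · 8 · 17 · 19 = 12920.
Merge one congruence at a time:
  Start: x ≡ 2 (mod 5).
  Combine with x ≡ 5 (mod 8); new modulus lcm = 40.
    Write x = 2 + 5·t and substitute into x ≡ 5 (mod 8): 5·t ≡ 5 − 2 = 3 (mod 8).
    The inverse of 5 mod 8 is 5 (since 5·5 = 25 = 3·8 + 1), so t ≡ 5·3 = 15 ≡ 7 (mod 8).
    Then x = 2 + 5·7 = 37, valid modulo lcm(5, 8) = 40: x ≡ 37 (mod 40).
  Combine with x ≡ 6 (mod 17); new modulus lcm = 680.
    Write x = 37 + 40·t and substitute into x ≡ 6 (mod 17): 40·t ≡ 6 − 37 = -31 (mod 17).
    Reduce coefficients mod 17: 6·t ≡ 3 (mod 17).
    The inverse of 6 mod 17 is 3 (since 6·3 = 18 = 1·17 + 1), so t ≡ 3·3 = 9 ≡ 9 (mod 17).
    Then x = 37 + 40·9 = 397, valid modulo lcm(40, 17) = 680: x ≡ 397 (mod 680).
  Combine with x ≡ 11 (mod 19); new modulus lcm = 12920.
    Write x = 397 + 680·t and substitute into x ≡ 11 (mod 19): 680·t ≡ 11 − 397 = -386 (mod 19).
    Reduce coefficients mod 19: 15·t ≡ 13 (mod 19).
    The inverse of 15 mod 19 is 14 (since 15·14 = 210 = 11·19 + 1), so t ≡ 14·13 = 182 ≡ 11 (mod 19).
    Then x = 397 + 680·11 = 7877, valid modulo lcm(680, 19) = 12920: x ≡ 7877 (mod 12920).
Verify against each original: 7877 mod 5 = 2, 7877 mod 8 = 5, 7877 mod 17 = 6, 7877 mod 19 = 11.

x ≡ 7877 (mod 12920).


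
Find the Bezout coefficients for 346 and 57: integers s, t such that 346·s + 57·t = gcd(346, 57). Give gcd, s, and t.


Euclidean algorithm on (346, 57) — divide until remainder is 0:
  346 = 6 · 57 + 4
  57 = 14 · 4 + 1
  4 = 4 · 1 + 0
gcd(346, 57) = 1.
Track Bezout coefficients alongside the remainders: start with r₀ = 346 = a·1 + b·0 (s = 1, t = 0) and r₁ = 57 = a·0 + b·1 (s = 0, t = 1); each new remainder r_{k+1} = r_{k-1} − q_k·r_k inherits s_{k+1} = s_{k-1} − q_k·s_k, t_{k+1} = t_{k-1} − q_k·t_k, so r_k = a·s_k + b·t_k at every step:
  q = 6: r = 4, s = 1 − 6·0 = 1, t = 0 − 6·1 = -6  (check: 346·1 + 57·(-6) = 4)
  q = 14: r = 1, s = 0 − 14·1 = -14, t = 1 − 14·(-6) = 85  (check: 346·(-14) + 57·85 = 1)
The row with r = 1 (the gcd) gives the Bezout coefficients s = -14, t = 85.
Result: 346 · (-14) + 57 · (85) = 1.

gcd(346, 57) = 1; s = -14, t = 85 (check: 346·(-14) + 57·85 = 1).


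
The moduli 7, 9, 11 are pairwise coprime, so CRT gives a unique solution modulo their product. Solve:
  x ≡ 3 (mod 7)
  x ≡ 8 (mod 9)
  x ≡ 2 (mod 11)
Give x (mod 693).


Moduli 7, 9, 11 are pairwise coprime; by CRT there is a unique solution modulo M = 7 · 9 · 11 = 693.
Solve pairwise, accumulating the modulus:
  Start with x ≡ 3 (mod 7).
  Combine with x ≡ 8 (mod 9): since gcd(7, 9) = 1, we get a unique residue mod 63.
    Write x = 3 + 7·t and substitute into x ≡ 8 (mod 9): 7·t ≡ 8 − 3 = 5 (mod 9).
    The inverse of 7 mod 9 is 4 (since 7·4 = 28 = 3·9 + 1), so t ≡ 4·5 = 20 ≡ 2 (mod 9).
    Then x = 3 + 7·2 = 17, valid modulo lcm(7, 9) = 63: x ≡ 17 (mod 63).
  Combine with x ≡ 2 (mod 11): since gcd(63, 11) = 1, we get a unique residue mod 693.
    Write x = 17 + 63·t and substitute into x ≡ 2 (mod 11): 63·t ≡ 2 − 17 = -15 (mod 11).
    Reduce coefficients mod 11: 8·t ≡ 7 (mod 11).
    The inverse of 8 mod 11 is 7 (since 8·7 = 56 = 5·11 + 1), so t ≡ 7·7 = 49 ≡ 5 (mod 11).
    Then x = 17 + 63·5 = 332, valid modulo lcm(63, 11) = 693: x ≡ 332 (mod 693).
Verify: 332 mod 7 = 3 ✓, 332 mod 9 = 8 ✓, 332 mod 11 = 2 ✓.

x ≡ 332 (mod 693).


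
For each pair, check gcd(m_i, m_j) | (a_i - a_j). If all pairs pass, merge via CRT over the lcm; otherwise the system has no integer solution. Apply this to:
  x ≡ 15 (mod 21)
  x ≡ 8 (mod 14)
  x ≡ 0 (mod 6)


Moduli 21, 14, 6 are not pairwise coprime, so CRT works modulo lcm(m_i) when all pairwise compatibility conditions hold.
Pairwise compatibility: gcd(m_i, m_j) must divide a_i - a_j for every pair.
Merge one congruence at a time:
  Start: x ≡ 15 (mod 21).
  Combine with x ≡ 8 (mod 14): gcd(21, 14) = 7; 8 - 15 = -7, which IS divisible by 7, so compatible.
    Write x = 15 + 21·t and substitute into x ≡ 8 (mod 14): 21·t ≡ 8 − 15 = -7 (mod 14).
    Divide the congruence (and modulus) by g = 7: 3·t ≡ -1 (mod 2).
    Reduce coefficients mod 2: 1·t ≡ 1 (mod 2).
    So t ≡ 1 (mod 2).
    Then x = 15 + 21·1 = 36, valid modulo lcm(21, 14) = 42: x ≡ 36 (mod 42).
  Combine with x ≡ 0 (mod 6): gcd(42, 6) = 6; 0 - 36 = -36, which IS divisible by 6, so compatible.
    Write x = 36 + 42·t and substitute into x ≡ 0 (mod 6): 42·t ≡ 0 − 36 = -36 (mod 6).
    Divide the congruence (and modulus) by g = 6: 7·t ≡ -6 (mod 1).
    Modulo 1 every t works; take t = 0.
    Then x = 36 + 42·0 = 36, valid modulo lcm(42, 6) = 42: x ≡ 36 (mod 42).
Verify: 36 mod 21 = 15, 36 mod 14 = 8, 36 mod 6 = 0.

x ≡ 36 (mod 42).


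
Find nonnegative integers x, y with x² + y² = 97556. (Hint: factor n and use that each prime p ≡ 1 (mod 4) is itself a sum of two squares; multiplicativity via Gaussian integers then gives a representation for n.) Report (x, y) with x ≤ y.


Step 1: Factor n = 97556 = 2^2 · 29^3.
Step 2: Check the mod-4 condition on each prime factor: 2 = 2 (special); 29 ≡ 1 (mod 4), exponent 3.
All primes ≡ 3 (mod 4) appear to even exponent (or don't appear), so by the two-squares theorem n IS expressible as a sum of two squares.
Step 3: Build a representation. Group n = k² · m with k = 2 and m = 29 · 29 · 29 = 24389 (a product of primes ≡ 1 (mod 4)); a representation of m scales to one of n via (k·x)² + (k·y)² = k²(x² + y²). Each prime p ≡ 1 (mod 4) is itself a sum of two squares; find a² by testing p − a² for a perfect square:
  29: 29 − 1² = 28, 29 − 2² = 25 = 5² ⇒ 29 = 2² + 5².
  Combine using the Brahmagupta–Fibonacci identity (a² + b²)(c² + d²) = (ac − bd)² + (ad + bc)² = (ac + bd)² + (ad − bc)²:
  29 · 29 = 841: from (2² + 5²)(2² + 5²), take (2·2 − 5·5, 2·5 + 5·2) = (4 − 25, 10 + 10) = (-21, 20); dropping signs (only squares matter) gives (21, 20); check 21² + 20² = 441 + 400 = 841 ✓.
  841 · 29 = 24389: from (21² + 20²)(2² + 5²), take (21·2 − 20·5, 21·5 + 20·2) = (42 − 100, 105 + 40) = (-58, 145); dropping signs (only squares matter) gives (58, 145); check 58² + 145² = 3364 + 21025 = 24389 ✓.
  Scale by k = 2: (2·58, 2·145) = (116, 290).
Step 4: Order so x ≤ y and verify: 116² + 290² = 13456 + 84100 = 97556 = n. ✓

n = 97556 = 116² + 290² (one valid representation with x ≤ y).


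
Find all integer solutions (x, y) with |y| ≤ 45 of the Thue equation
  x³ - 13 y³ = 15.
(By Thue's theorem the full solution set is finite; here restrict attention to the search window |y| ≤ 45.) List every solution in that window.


The equation is x³ - 13y³ = 15. For fixed y, x³ = 13·y³ + 15, so a solution requires the RHS to be a perfect cube.
Strategy: iterate y from -45 to 45, compute RHS = 13·y³ + 15, and check whether it is a (positive or negative) perfect cube.
Check small values of y:
  y = 0: RHS = 15 is not a perfect cube.
  y = 1: RHS = 28 is not a perfect cube.
  y = -1: RHS = 2 is not a perfect cube.
  y = 2: RHS = 119 is not a perfect cube.
  y = -2: RHS = -89 is not a perfect cube.
  y = 3: RHS = 366 is not a perfect cube.
  y = -3: RHS = -336 is not a perfect cube.
Continuing the search up to |y| = 45 finds no solutions either.
No (x, y) in the scanned range satisfies the equation.

No integer solutions with |y| ≤ 45.


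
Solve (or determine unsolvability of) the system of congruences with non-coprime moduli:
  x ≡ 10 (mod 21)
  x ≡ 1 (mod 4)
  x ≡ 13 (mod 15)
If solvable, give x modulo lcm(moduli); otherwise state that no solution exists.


Moduli 21, 4, 15 are not pairwise coprime, so CRT works modulo lcm(m_i) when all pairwise compatibility conditions hold.
Pairwise compatibility: gcd(m_i, m_j) must divide a_i - a_j for every pair.
Merge one congruence at a time:
  Start: x ≡ 10 (mod 21).
  Combine with x ≡ 1 (mod 4): gcd(21, 4) = 1; 1 - 10 = -9, which IS divisible by 1, so compatible.
    Write x = 10 + 21·t and substitute into x ≡ 1 (mod 4): 21·t ≡ 1 − 10 = -9 (mod 4).
    Reduce coefficients mod 4: 1·t ≡ 3 (mod 4).
    So t ≡ 3 (mod 4).
    Then x = 10 + 21·3 = 73, valid modulo lcm(21, 4) = 84: x ≡ 73 (mod 84).
  Combine with x ≡ 13 (mod 15): gcd(84, 15) = 3; 13 - 73 = -60, which IS divisible by 3, so compatible.
    Write x = 73 + 84·t and substitute into x ≡ 13 (mod 15): 84·t ≡ 13 − 73 = -60 (mod 15).
    Divide the congruence (and modulus) by g = 3: 28·t ≡ -20 (mod 5).
    Reduce coefficients mod 5: 3·t ≡ 0 (mod 5).
    The inverse of 3 mod 5 is 2 (since 3·2 = 6 = 1·5 + 1), so t ≡ 2·0 = 0 ≡ 0 (mod 5).
    Then x = 73 + 84·0 = 73, valid modulo lcm(84, 15) = 420: x ≡ 73 (mod 420).
Verify: 73 mod 21 = 10, 73 mod 4 = 1, 73 mod 15 = 13.

x ≡ 73 (mod 420).


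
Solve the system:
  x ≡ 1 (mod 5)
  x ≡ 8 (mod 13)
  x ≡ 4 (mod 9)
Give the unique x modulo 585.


Moduli 5, 13, 9 are pairwise coprime; by CRT there is a unique solution modulo M = 5 · 13 · 9 = 585.
Solve pairwise, accumulating the modulus:
  Start with x ≡ 1 (mod 5).
  Combine with x ≡ 8 (mod 13): since gcd(5, 13) = 1, we get a unique residue mod 65.
    Write x = 1 + 5·t and substitute into x ≡ 8 (mod 13): 5·t ≡ 8 − 1 = 7 (mod 13).
    The inverse of 5 mod 13 is 8 (since 5·8 = 40 = 3·13 + 1), so t ≡ 8·7 = 56 ≡ 4 (mod 13).
    Then x = 1 + 5·4 = 21, valid modulo lcm(5, 13) = 65: x ≡ 21 (mod 65).
  Combine with x ≡ 4 (mod 9): since gcd(65, 9) = 1, we get a unique residue mod 585.
    Write x = 21 + 65·t and substitute into x ≡ 4 (mod 9): 65·t ≡ 4 − 21 = -17 (mod 9).
    Reduce coefficients mod 9: 2·t ≡ 1 (mod 9).
    The inverse of 2 mod 9 is 5 (since 2·5 = 10 = 1·9 + 1), so t ≡ 5·1 = 5 ≡ 5 (mod 9).
    Then x = 21 + 65·5 = 346, valid modulo lcm(65, 9) = 585: x ≡ 346 (mod 585).
Verify: 346 mod 5 = 1 ✓, 346 mod 13 = 8 ✓, 346 mod 9 = 4 ✓.

x ≡ 346 (mod 585).


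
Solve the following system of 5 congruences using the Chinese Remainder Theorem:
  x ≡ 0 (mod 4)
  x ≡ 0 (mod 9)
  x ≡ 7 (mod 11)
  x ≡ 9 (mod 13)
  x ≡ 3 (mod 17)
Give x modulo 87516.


Product of moduli M = 4 · 9 · 11 · 13 · 17 = 87516.
Merge one congruence at a time:
  Start: x ≡ 0 (mod 4).
  Combine with x ≡ 0 (mod 9); new modulus lcm = 36.
    Write x = 0 + 4·t and substitute into x ≡ 0 (mod 9): 4·t ≡ 0 − 0 = 0 (mod 9).
    The inverse of 4 mod 9 is 7 (since 4·7 = 28 = 3·9 + 1), so t ≡ 7·0 = 0 ≡ 0 (mod 9).
    Then x = 0 + 4·0 = 0, valid modulo lcm(4, 9) = 36: x ≡ 0 (mod 36).
  Combine with x ≡ 7 (mod 11); new modulus lcm = 396.
    Write x = 0 + 36·t and substitute into x ≡ 7 (mod 11): 36·t ≡ 7 − 0 = 7 (mod 11).
    Reduce coefficients mod 11: 3·t ≡ 7 (mod 11).
    The inverse of 3 mod 11 is 4 (since 3·4 = 12 = 1·11 + 1), so t ≡ 4·7 = 28 ≡ 6 (mod 11).
    Then x = 0 + 36·6 = 216, valid modulo lcm(36, 11) = 396: x ≡ 216 (mod 396).
  Combine with x ≡ 9 (mod 13); new modulus lcm = 5148.
    Write x = 216 + 396·t and substitute into x ≡ 9 (mod 13): 396·t ≡ 9 − 216 = -207 (mod 13).
    Reduce coefficients mod 13: 6·t ≡ 1 (mod 13).
    The inverse of 6 mod 13 is 11 (since 6·11 = 66 = 5·13 + 1), so t ≡ 11·1 = 11 ≡ 11 (mod 13).
    Then x = 216 + 396·11 = 4572, valid modulo lcm(396, 13) = 5148: x ≡ 4572 (mod 5148).
  Combine with x ≡ 3 (mod 17); new modulus lcm = 87516.
    Write x = 4572 + 5148·t and substitute into x ≡ 3 (mod 17): 5148·t ≡ 3 − 4572 = -4569 (mod 17).
    Reduce coefficients mod 17: 14·t ≡ 4 (mod 17).
    The inverse of 14 mod 17 is 11 (since 14·11 = 154 = 9·17 + 1), so t ≡ 11·4 = 44 ≡ 10 (mod 17).
    Then x = 4572 + 5148·10 = 56052, valid modulo lcm(5148, 17) = 87516: x ≡ 56052 (mod 87516).
Verify against each original: 56052 mod 4 = 0, 56052 mod 9 = 0, 56052 mod 11 = 7, 56052 mod 13 = 9, 56052 mod 17 = 3.

x ≡ 56052 (mod 87516).


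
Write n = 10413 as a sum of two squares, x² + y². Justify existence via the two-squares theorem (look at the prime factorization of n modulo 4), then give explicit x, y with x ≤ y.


Step 1: Factor n = 10413 = 3^2 · 13 · 89.
Step 2: Check the mod-4 condition on each prime factor: 3 ≡ 3 (mod 4), exponent 2 (must be even); 13 ≡ 1 (mod 4), exponent 1; 89 ≡ 1 (mod 4), exponent 1.
All primes ≡ 3 (mod 4) appear to even exponent (or don't appear), so by the two-squares theorem n IS expressible as a sum of two squares.
Step 3: Build a representation. Group n = k² · m with k = 3 and m = 13 · 89 = 1157 (a product of primes ≡ 1 (mod 4)); a representation of m scales to one of n via (k·x)² + (k·y)² = k²(x² + y²). Each prime p ≡ 1 (mod 4) is itself a sum of two squares; find a² by testing p − a² for a perfect square:
  13: 13 − 1² = 12, 13 − 2² = 9 = 3² ⇒ 13 = 2² + 3².
  89: 89 − 1² = 88, 89 − 2² = 85, 89 − 3² = 80, 89 − 4² = 73, 89 − 5² = 64 = 8² ⇒ 89 = 5² + 8².
  Combine using the Brahmagupta–Fibonacci identity (a² + b²)(c² + d²) = (ac − bd)² + (ad + bc)² = (ac + bd)² + (ad − bc)²:
  13 · 89 = 1157: from (2² + 3²)(5² + 8²), take (2·5 − 3·8, 2·8 + 3·5) = (10 − 24, 16 + 15) = (-14, 31); dropping signs (only squares matter) gives (14, 31); check 14² + 31² = 196 + 961 = 1157 ✓.
  Scale by k = 3: (3·14, 3·31) = (42, 93).
Step 4: Order so x ≤ y and verify: 42² + 93² = 1764 + 8649 = 10413 = n. ✓

n = 10413 = 42² + 93² (one valid representation with x ≤ y).


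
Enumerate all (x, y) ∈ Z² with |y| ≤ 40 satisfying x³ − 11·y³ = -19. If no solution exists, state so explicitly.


The equation is x³ - 11y³ = -19. For fixed y, x³ = 11·y³ − 19, so a solution requires the RHS to be a perfect cube.
Strategy: iterate y from -40 to 40, compute RHS = 11·y³ − 19, and check whether it is a (positive or negative) perfect cube.
Check small values of y:
  y = 0: RHS = -19 is not a perfect cube.
  y = 1: RHS = -8 = (-2)³ ⇒ x = -2 works.
  y = -1: RHS = -30 is not a perfect cube.
  y = 2: RHS = 69 is not a perfect cube.
  y = -2: RHS = -107 is not a perfect cube.
  y = 3: RHS = 278 is not a perfect cube.
  y = -3: RHS = -316 is not a perfect cube.
Continuing, at y = 9: RHS = 8000 = (20)³ ⇒ x = 20 works.
Searching the remaining y in |y| ≤ 40 finds no further solutions.
Collected solutions: (-2, 1), (20, 9).

Solutions (with |y| ≤ 40): (-2, 1), (20, 9).


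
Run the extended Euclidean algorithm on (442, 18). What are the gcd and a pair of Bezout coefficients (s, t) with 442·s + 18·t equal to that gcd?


Euclidean algorithm on (442, 18) — divide until remainder is 0:
  442 = 24 · 18 + 10
  18 = 1 · 10 + 8
  10 = 1 · 8 + 2
  8 = 4 · 2 + 0
gcd(442, 18) = 2.
Track Bezout coefficients alongside the remainders: start with r₀ = 442 = a·1 + b·0 (s = 1, t = 0) and r₁ = 18 = a·0 + b·1 (s = 0, t = 1); each new remainder r_{k+1} = r_{k-1} − q_k·r_k inherits s_{k+1} = s_{k-1} − q_k·s_k, t_{k+1} = t_{k-1} − q_k·t_k, so r_k = a·s_k + b·t_k at every step:
  q = 24: r = 10, s = 1 − 24·0 = 1, t = 0 − 24·1 = -24  (check: 442·1 + 18·(-24) = 10)
  q = 1: r = 8, s = 0 − 1·1 = -1, t = 1 − 1·(-24) = 25  (check: 442·(-1) + 18·25 = 8)
  q = 1: r = 2, s = 1 − 1·(-1) = 2, t = -24 − 1·25 = -49  (check: 442·2 + 18·(-49) = 2)
The row with r = 2 (the gcd) gives the Bezout coefficients s = 2, t = -49.
Result: 442 · (2) + 18 · (-49) = 2.

gcd(442, 18) = 2; s = 2, t = -49 (check: 442·2 + 18·(-49) = 2).


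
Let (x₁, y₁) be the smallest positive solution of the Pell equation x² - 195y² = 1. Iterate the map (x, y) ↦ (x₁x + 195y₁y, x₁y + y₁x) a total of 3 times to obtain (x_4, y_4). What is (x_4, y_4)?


Step 1: Find the fundamental solution (x₁, y₁) of x² - 195y² = 1.
  Expand √195 as a continued fraction. a₀ = ⌊√195⌋ = 13; iterate m_{k+1} = d_k·a_k − m_k, d_{k+1} = (195 − m_{k+1}²)/d_k, a_{k+1} = ⌊(a₀ + m_{k+1})/d_{k+1}⌋ (starting m₀ = 0, d₀ = 1), with convergents p_k = a_k·p_{k-1} + p_{k-2}, q_k = a_k·q_{k-1} + q_{k-2} (p₋₁ = 1, q₋₁ = 0):
  k = 0: a₀ = 13; p₀/q₀ = 13/1; p₀² − 195·q₀² = 169 − 195 = -26.
  k = 1: m = 13, d = 26, a = ⌊(13 + 13)/26⌋ = 1; p/q = (1·13 + 1)/(1·1 + 0) = 14/1; p² − 195·q² = 196 − 195 = 1.
  The first convergent with p² − 195·q² = 1 gives the fundamental solution (x₁, y₁) = (14, 1).
Step 2: Apply the recurrence (x_{n+1}, y_{n+1}) = (x₁x_n + 195y₁y_n, x₁y_n + y₁x_n) repeatedly.
  From (x_1, y_1) = (14, 1): x_2 = 14·14 + 195·1·1 = 391; y_2 = 14·1 + 1·14 = 28.
  From (x_2, y_2) = (391, 28): x_3 = 14·391 + 195·1·28 = 10934; y_3 = 14·28 + 1·391 = 783.
  From (x_3, y_3) = (10934, 783): x_4 = 14·10934 + 195·1·783 = 305761; y_4 = 14·783 + 1·10934 = 21896.
Step 3: Verify x_4² - 195·y_4² = 93489789121 - 93489789120 = 1 (should be 1). ✓

(x_1, y_1) = (14, 1); (x_4, y_4) = (305761, 21896).


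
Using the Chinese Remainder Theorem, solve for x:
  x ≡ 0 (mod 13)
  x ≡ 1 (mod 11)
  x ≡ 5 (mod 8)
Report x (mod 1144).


Moduli 13, 11, 8 are pairwise coprime; by CRT there is a unique solution modulo M = 13 · 11 · 8 = 1144.
Solve pairwise, accumulating the modulus:
  Start with x ≡ 0 (mod 13).
  Combine with x ≡ 1 (mod 11): since gcd(13, 11) = 1, we get a unique residue mod 143.
    Write x = 0 + 13·t and substitute into x ≡ 1 (mod 11): 13·t ≡ 1 − 0 = 1 (mod 11).
    Reduce coefficients mod 11: 2·t ≡ 1 (mod 11).
    The inverse of 2 mod 11 is 6 (since 2·6 = 12 = 1·11 + 1), so t ≡ 6·1 = 6 ≡ 6 (mod 11).
    Then x = 0 + 13·6 = 78, valid modulo lcm(13, 11) = 143: x ≡ 78 (mod 143).
  Combine with x ≡ 5 (mod 8): since gcd(143, 8) = 1, we get a unique residue mod 1144.
    Write x = 78 + 143·t and substitute into x ≡ 5 (mod 8): 143·t ≡ 5 − 78 = -73 (mod 8).
    Reduce coefficients mod 8: 7·t ≡ 7 (mod 8).
    The inverse of 7 mod 8 is 7 (since 7·7 = 49 = 6·8 + 1), so t ≡ 7·7 = 49 ≡ 1 (mod 8).
    Then x = 78 + 143·1 = 221, valid modulo lcm(143, 8) = 1144: x ≡ 221 (mod 1144).
Verify: 221 mod 13 = 0 ✓, 221 mod 11 = 1 ✓, 221 mod 8 = 5 ✓.

x ≡ 221 (mod 1144).


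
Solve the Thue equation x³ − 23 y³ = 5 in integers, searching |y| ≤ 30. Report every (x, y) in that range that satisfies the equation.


The equation is x³ - 23y³ = 5. For fixed y, x³ = 23·y³ + 5, so a solution requires the RHS to be a perfect cube.
Strategy: iterate y from -30 to 30, compute RHS = 23·y³ + 5, and check whether it is a (positive or negative) perfect cube.
Check small values of y:
  y = 0: RHS = 5 is not a perfect cube.
  y = 1: RHS = 28 is not a perfect cube.
  y = -1: RHS = -18 is not a perfect cube.
  y = 2: RHS = 189 is not a perfect cube.
  y = -2: RHS = -179 is not a perfect cube.
  y = 3: RHS = 626 is not a perfect cube.
  y = -3: RHS = -616 is not a perfect cube.
Continuing the search up to |y| = 30 finds no solutions either.
No (x, y) in the scanned range satisfies the equation.

No integer solutions with |y| ≤ 30.


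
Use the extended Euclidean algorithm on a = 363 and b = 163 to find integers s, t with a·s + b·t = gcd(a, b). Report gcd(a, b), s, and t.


Euclidean algorithm on (363, 163) — divide until remainder is 0:
  363 = 2 · 163 + 37
  163 = 4 · 37 + 15
  37 = 2 · 15 + 7
  15 = 2 · 7 + 1
  7 = 7 · 1 + 0
gcd(363, 163) = 1.
Track Bezout coefficients alongside the remainders: start with r₀ = 363 = a·1 + b·0 (s = 1, t = 0) and r₁ = 163 = a·0 + b·1 (s = 0, t = 1); each new remainder r_{k+1} = r_{k-1} − q_k·r_k inherits s_{k+1} = s_{k-1} − q_k·s_k, t_{k+1} = t_{k-1} − q_k·t_k, so r_k = a·s_k + b·t_k at every step:
  q = 2: r = 37, s = 1 − 2·0 = 1, t = 0 − 2·1 = -2  (check: 363·1 + 163·(-2) = 37)
  q = 4: r = 15, s = 0 − 4·1 = -4, t = 1 − 4·(-2) = 9  (check: 363·(-4) + 163·9 = 15)
  q = 2: r = 7, s = 1 − 2·(-4) = 9, t = -2 − 2·9 = -20  (check: 363·9 + 163·(-20) = 7)
  q = 2: r = 1, s = -4 − 2·9 = -22, t = 9 − 2·(-20) = 49  (check: 363·(-22) + 163·49 = 1)
The row with r = 1 (the gcd) gives the Bezout coefficients s = -22, t = 49.
Result: 363 · (-22) + 163 · (49) = 1.

gcd(363, 163) = 1; s = -22, t = 49 (check: 363·(-22) + 163·49 = 1).


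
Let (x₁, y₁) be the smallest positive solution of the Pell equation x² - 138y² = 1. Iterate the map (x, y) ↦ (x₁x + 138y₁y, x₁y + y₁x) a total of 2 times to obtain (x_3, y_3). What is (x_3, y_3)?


Step 1: Find the fundamental solution (x₁, y₁) of x² - 138y² = 1.
  Expand √138 as a continued fraction. a₀ = ⌊√138⌋ = 11; iterate m_{k+1} = d_k·a_k − m_k, d_{k+1} = (138 − m_{k+1}²)/d_k, a_{k+1} = ⌊(a₀ + m_{k+1})/d_{k+1}⌋ (starting m₀ = 0, d₀ = 1), with convergents p_k = a_k·p_{k-1} + p_{k-2}, q_k = a_k·q_{k-1} + q_{k-2} (p₋₁ = 1, q₋₁ = 0):
  k = 0: a₀ = 11; p₀/q₀ = 11/1; p₀² − 138·q₀² = 121 − 138 = -17.
  k = 1: m = 11, d = 17, a = ⌊(11 + 11)/17⌋ = 1; p/q = (1·11 + 1)/(1·1 + 0) = 12/1; p² − 138·q² = 144 − 138 = 6.
  k = 2: m = 6, d = 6, a = ⌊(11 + 6)/6⌋ = 2; p/q = (2·12 + 11)/(2·1 + 1) = 35/3; p² − 138·q² = 1225 − 1242 = -17.
  k = 3: m = 6, d = 17, a = ⌊(11 + 6)/17⌋ = 1; p/q = (1·35 + 12)/(1·3 + 1) = 47/4; p² − 138·q² = 2209 − 2208 = 1.
  The first convergent with p² − 138·q² = 1 gives the fundamental solution (x₁, y₁) = (47, 4).
Step 2: Apply the recurrence (x_{n+1}, y_{n+1}) = (x₁x_n + 138y₁y_n, x₁y_n + y₁x_n) repeatedly.
  From (x_1, y_1) = (47, 4): x_2 = 47·47 + 138·4·4 = 4417; y_2 = 47·4 + 4·47 = 376.
  From (x_2, y_2) = (4417, 376): x_3 = 47·4417 + 138·4·376 = 415151; y_3 = 47·376 + 4·4417 = 35340.
Step 3: Verify x_3² - 138·y_3² = 172350352801 - 172350352800 = 1 (should be 1). ✓

(x_1, y_1) = (47, 4); (x_3, y_3) = (415151, 35340).


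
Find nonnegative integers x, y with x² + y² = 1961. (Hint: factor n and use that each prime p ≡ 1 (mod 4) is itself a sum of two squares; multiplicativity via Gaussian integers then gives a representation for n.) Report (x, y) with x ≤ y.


Step 1: Factor n = 1961 = 37 · 53.
Step 2: Check the mod-4 condition on each prime factor: 37 ≡ 1 (mod 4), exponent 1; 53 ≡ 1 (mod 4), exponent 1.
All primes ≡ 3 (mod 4) appear to even exponent (or don't appear), so by the two-squares theorem n IS expressible as a sum of two squares.
Step 3: Build a representation. Here n = 37 · 53 is a product of primes ≡ 1 (mod 4). Each prime p ≡ 1 (mod 4) is itself a sum of two squares; find a² by testing p − a² for a perfect square:
  37: 37 − 1² = 36 = 6² ⇒ 37 = 1² + 6².
  53: 53 − 1² = 52, 53 − 2² = 49 = 7² ⇒ 53 = 2² + 7².
  Combine using the Brahmagupta–Fibonacci identity (a² + b²)(c² + d²) = (ac − bd)² + (ad + bc)² = (ac + bd)² + (ad − bc)²:
  37 · 53 = 1961: from (1² + 6²)(2² + 7²), take (1·2 − 6·7, 1·7 + 6·2) = (2 − 42, 7 + 12) = (-40, 19); dropping signs (only squares matter) gives (40, 19); check 40² + 19² = 1600 + 361 = 1961 ✓.
Step 4: Order so x ≤ y and verify: 19² + 40² = 361 + 1600 = 1961 = n. ✓

n = 1961 = 19² + 40² (one valid representation with x ≤ y).


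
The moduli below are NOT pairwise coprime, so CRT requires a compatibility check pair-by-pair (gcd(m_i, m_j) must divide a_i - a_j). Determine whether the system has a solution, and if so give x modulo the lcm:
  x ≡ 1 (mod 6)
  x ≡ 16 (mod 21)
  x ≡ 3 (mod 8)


Moduli 6, 21, 8 are not pairwise coprime, so CRT works modulo lcm(m_i) when all pairwise compatibility conditions hold.
Pairwise compatibility: gcd(m_i, m_j) must divide a_i - a_j for every pair.
Merge one congruence at a time:
  Start: x ≡ 1 (mod 6).
  Combine with x ≡ 16 (mod 21): gcd(6, 21) = 3; 16 - 1 = 15, which IS divisible by 3, so compatible.
    Write x = 1 + 6·t and substitute into x ≡ 16 (mod 21): 6·t ≡ 16 − 1 = 15 (mod 21).
    Divide the congruence (and modulus) by g = 3: 2·t ≡ 5 (mod 7).
    The inverse of 2 mod 7 is 4 (since 2·4 = 8 = 1·7 + 1), so t ≡ 4·5 = 20 ≡ 6 (mod 7).
    Then x = 1 + 6·6 = 37, valid modulo lcm(6, 21) = 42: x ≡ 37 (mod 42).
  Combine with x ≡ 3 (mod 8): gcd(42, 8) = 2; 3 - 37 = -34, which IS divisible by 2, so compatible.
    Write x = 37 + 42·t and substitute into x ≡ 3 (mod 8): 42·t ≡ 3 − 37 = -34 (mod 8).
    Divide the congruence (and modulus) by g = 2: 21·t ≡ -17 (mod 4).
    Reduce coefficients mod 4: 1·t ≡ 3 (mod 4).
    So t ≡ 3 (mod 4).
    Then x = 37 + 42·3 = 163, valid modulo lcm(42, 8) = 168: x ≡ 163 (mod 168).
Verify: 163 mod 6 = 1, 163 mod 21 = 16, 163 mod 8 = 3.

x ≡ 163 (mod 168).


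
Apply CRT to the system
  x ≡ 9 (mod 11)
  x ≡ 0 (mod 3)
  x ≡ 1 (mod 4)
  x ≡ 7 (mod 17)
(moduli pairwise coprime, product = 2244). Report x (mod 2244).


Product of moduli M = 11 · 3 · 4 · 17 = 2244.
Merge one congruence at a time:
  Start: x ≡ 9 (mod 11).
  Combine with x ≡ 0 (mod 3); new modulus lcm = 33.
    Write x = 9 + 11·t and substitute into x ≡ 0 (mod 3): 11·t ≡ 0 − 9 = -9 (mod 3).
    Reduce coefficients mod 3: 2·t ≡ 0 (mod 3).
    The inverse of 2 mod 3 is 2 (since 2·2 = 4 = 1·3 + 1), so t ≡ 2·0 = 0 ≡ 0 (mod 3).
    Then x = 9 + 11·0 = 9, valid modulo lcm(11, 3) = 33: x ≡ 9 (mod 33).
  Combine with x ≡ 1 (mod 4); new modulus lcm = 132.
    Write x = 9 + 33·t and substitute into x ≡ 1 (mod 4): 33·t ≡ 1 − 9 = -8 (mod 4).
    Reduce coefficients mod 4: 1·t ≡ 0 (mod 4).
    So t ≡ 0 (mod 4).
    Then x = 9 + 33·0 = 9, valid modulo lcm(33, 4) = 132: x ≡ 9 (mod 132).
  Combine with x ≡ 7 (mod 17); new modulus lcm = 2244.
    Write x = 9 + 132·t and substitute into x ≡ 7 (mod 17): 132·t ≡ 7 − 9 = -2 (mod 17).
    Reduce coefficients mod 17: 13·t ≡ 15 (mod 17).
    The inverse of 13 mod 17 is 4 (since 13·4 = 52 = 3·17 + 1), so t ≡ 4·15 = 60 ≡ 9 (mod 17).
    Then x = 9 + 132·9 = 1197, valid modulo lcm(132, 17) = 2244: x ≡ 1197 (mod 2244).
Verify against each original: 1197 mod 11 = 9, 1197 mod 3 = 0, 1197 mod 4 = 1, 1197 mod 17 = 7.

x ≡ 1197 (mod 2244).


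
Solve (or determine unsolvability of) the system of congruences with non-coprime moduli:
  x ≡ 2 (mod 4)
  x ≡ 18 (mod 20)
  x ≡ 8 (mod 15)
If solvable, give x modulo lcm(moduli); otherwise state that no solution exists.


Moduli 4, 20, 15 are not pairwise coprime, so CRT works modulo lcm(m_i) when all pairwise compatibility conditions hold.
Pairwise compatibility: gcd(m_i, m_j) must divide a_i - a_j for every pair.
Merge one congruence at a time:
  Start: x ≡ 2 (mod 4).
  Combine with x ≡ 18 (mod 20): gcd(4, 20) = 4; 18 - 2 = 16, which IS divisible by 4, so compatible.
    Write x = 2 + 4·t and substitute into x ≡ 18 (mod 20): 4·t ≡ 18 − 2 = 16 (mod 20).
    Divide the congruence (and modulus) by g = 4: 1·t ≡ 4 (mod 5).
    So t ≡ 4 (mod 5).
    Then x = 2 + 4·4 = 18, valid modulo lcm(4, 20) = 20: x ≡ 18 (mod 20).
  Combine with x ≡ 8 (mod 15): gcd(20, 15) = 5; 8 - 18 = -10, which IS divisible by 5, so compatible.
    Write x = 18 + 20·t and substitute into x ≡ 8 (mod 15): 20·t ≡ 8 − 18 = -10 (mod 15).
    Divide the congruence (and modulus) by g = 5: 4·t ≡ -2 (mod 3).
    Reduce coefficients mod 3: 1·t ≡ 1 (mod 3).
    So t ≡ 1 (mod 3).
    Then x = 18 + 20·1 = 38, valid modulo lcm(20, 15) = 60: x ≡ 38 (mod 60).
Verify: 38 mod 4 = 2, 38 mod 20 = 18, 38 mod 15 = 8.

x ≡ 38 (mod 60).


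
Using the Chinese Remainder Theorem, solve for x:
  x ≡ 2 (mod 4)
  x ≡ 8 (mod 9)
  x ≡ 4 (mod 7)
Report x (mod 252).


Moduli 4, 9, 7 are pairwise coprime; by CRT there is a unique solution modulo M = 4 · 9 · 7 = 252.
Solve pairwise, accumulating the modulus:
  Start with x ≡ 2 (mod 4).
  Combine with x ≡ 8 (mod 9): since gcd(4, 9) = 1, we get a unique residue mod 36.
    Write x = 2 + 4·t and substitute into x ≡ 8 (mod 9): 4·t ≡ 8 − 2 = 6 (mod 9).
    The inverse of 4 mod 9 is 7 (since 4·7 = 28 = 3·9 + 1), so t ≡ 7·6 = 42 ≡ 6 (mod 9).
    Then x = 2 + 4·6 = 26, valid modulo lcm(4, 9) = 36: x ≡ 26 (mod 36).
  Combine with x ≡ 4 (mod 7): since gcd(36, 7) = 1, we get a unique residue mod 252.
    Write x = 26 + 36·t and substitute into x ≡ 4 (mod 7): 36·t ≡ 4 − 26 = -22 (mod 7).
    Reduce coefficients mod 7: 1·t ≡ 6 (mod 7).
    So t ≡ 6 (mod 7).
    Then x = 26 + 36·6 = 242, valid modulo lcm(36, 7) = 252: x ≡ 242 (mod 252).
Verify: 242 mod 4 = 2 ✓, 242 mod 9 = 8 ✓, 242 mod 7 = 4 ✓.

x ≡ 242 (mod 252).


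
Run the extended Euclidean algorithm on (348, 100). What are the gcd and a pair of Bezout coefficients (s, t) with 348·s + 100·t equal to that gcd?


Euclidean algorithm on (348, 100) — divide until remainder is 0:
  348 = 3 · 100 + 48
  100 = 2 · 48 + 4
  48 = 12 · 4 + 0
gcd(348, 100) = 4.
Track Bezout coefficients alongside the remainders: start with r₀ = 348 = a·1 + b·0 (s = 1, t = 0) and r₁ = 100 = a·0 + b·1 (s = 0, t = 1); each new remainder r_{k+1} = r_{k-1} − q_k·r_k inherits s_{k+1} = s_{k-1} − q_k·s_k, t_{k+1} = t_{k-1} − q_k·t_k, so r_k = a·s_k + b·t_k at every step:
  q = 3: r = 48, s = 1 − 3·0 = 1, t = 0 − 3·1 = -3  (check: 348·1 + 100·(-3) = 48)
  q = 2: r = 4, s = 0 − 2·1 = -2, t = 1 − 2·(-3) = 7  (check: 348·(-2) + 100·7 = 4)
The row with r = 4 (the gcd) gives the Bezout coefficients s = -2, t = 7.
Result: 348 · (-2) + 100 · (7) = 4.

gcd(348, 100) = 4; s = -2, t = 7 (check: 348·(-2) + 100·7 = 4).


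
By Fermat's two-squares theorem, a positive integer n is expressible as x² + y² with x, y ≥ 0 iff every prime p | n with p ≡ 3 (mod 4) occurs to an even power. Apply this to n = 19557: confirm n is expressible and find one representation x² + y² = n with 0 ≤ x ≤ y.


Step 1: Factor n = 19557 = 3^2 · 41 · 53.
Step 2: Check the mod-4 condition on each prime factor: 3 ≡ 3 (mod 4), exponent 2 (must be even); 41 ≡ 1 (mod 4), exponent 1; 53 ≡ 1 (mod 4), exponent 1.
All primes ≡ 3 (mod 4) appear to even exponent (or don't appear), so by the two-squares theorem n IS expressible as a sum of two squares.
Step 3: Build a representation. Group n = k² · m with k = 3 and m = 41 · 53 = 2173 (a product of primes ≡ 1 (mod 4)); a representation of m scales to one of n via (k·x)² + (k·y)² = k²(x² + y²). Each prime p ≡ 1 (mod 4) is itself a sum of two squares; find a² by testing p − a² for a perfect square:
  41: 41 − 1² = 40, 41 − 2² = 37, 41 − 3² = 32, 41 − 4² = 25 = 5² ⇒ 41 = 4² + 5².
  53: 53 − 1² = 52, 53 − 2² = 49 = 7² ⇒ 53 = 2² + 7².
  Combine using the Brahmagupta–Fibonacci identity (a² + b²)(c² + d²) = (ac − bd)² + (ad + bc)² = (ac + bd)² + (ad − bc)²:
  41 · 53 = 2173: from (4² + 5²)(2² + 7²), take (4·2 − 5·7, 4·7 + 5·2) = (8 − 35, 28 + 10) = (-27, 38); dropping signs (only squares matter) gives (27, 38); check 27² + 38² = 729 + 1444 = 2173 ✓.
  Scale by k = 3: (3·27, 3·38) = (81, 114).
Step 4: Order so x ≤ y and verify: 81² + 114² = 6561 + 12996 = 19557 = n. ✓

n = 19557 = 81² + 114² (one valid representation with x ≤ y).


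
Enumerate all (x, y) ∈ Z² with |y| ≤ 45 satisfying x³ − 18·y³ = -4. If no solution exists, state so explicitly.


The equation is x³ - 18y³ = -4. For fixed y, x³ = 18·y³ − 4, so a solution requires the RHS to be a perfect cube.
Strategy: iterate y from -45 to 45, compute RHS = 18·y³ − 4, and check whether it is a (positive or negative) perfect cube.
Check small values of y:
  y = 0: RHS = -4 is not a perfect cube.
  y = 1: RHS = 14 is not a perfect cube.
  y = -1: RHS = -22 is not a perfect cube.
  y = 2: RHS = 140 is not a perfect cube.
  y = -2: RHS = -148 is not a perfect cube.
  y = 3: RHS = 482 is not a perfect cube.
  y = -3: RHS = -490 is not a perfect cube.
Continuing the search up to |y| = 45 finds no solutions either.
No (x, y) in the scanned range satisfies the equation.

No integer solutions with |y| ≤ 45.
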